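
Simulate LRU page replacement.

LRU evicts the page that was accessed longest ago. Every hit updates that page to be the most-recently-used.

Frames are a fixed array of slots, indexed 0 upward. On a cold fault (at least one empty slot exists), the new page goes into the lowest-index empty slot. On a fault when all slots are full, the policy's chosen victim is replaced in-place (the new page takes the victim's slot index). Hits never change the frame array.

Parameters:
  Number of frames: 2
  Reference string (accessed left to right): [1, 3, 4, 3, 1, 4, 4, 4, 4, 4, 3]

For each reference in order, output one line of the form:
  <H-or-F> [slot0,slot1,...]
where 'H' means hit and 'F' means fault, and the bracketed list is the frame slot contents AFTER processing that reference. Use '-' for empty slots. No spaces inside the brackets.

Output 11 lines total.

F [1,-]
F [1,3]
F [4,3]
H [4,3]
F [1,3]
F [1,4]
H [1,4]
H [1,4]
H [1,4]
H [1,4]
F [3,4]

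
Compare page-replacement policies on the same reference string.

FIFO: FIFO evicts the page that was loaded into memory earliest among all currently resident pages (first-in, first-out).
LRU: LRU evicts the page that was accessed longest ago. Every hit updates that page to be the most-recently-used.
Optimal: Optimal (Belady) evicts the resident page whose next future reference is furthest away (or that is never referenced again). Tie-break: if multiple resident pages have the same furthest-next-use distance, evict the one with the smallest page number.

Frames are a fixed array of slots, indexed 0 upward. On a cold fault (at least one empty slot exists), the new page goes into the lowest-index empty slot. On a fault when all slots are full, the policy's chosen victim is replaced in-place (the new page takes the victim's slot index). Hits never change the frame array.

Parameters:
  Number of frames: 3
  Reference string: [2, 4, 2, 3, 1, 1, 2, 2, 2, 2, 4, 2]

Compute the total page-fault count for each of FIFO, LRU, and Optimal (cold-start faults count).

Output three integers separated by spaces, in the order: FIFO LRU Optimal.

--- FIFO ---
  step 0: ref 2 -> FAULT, frames=[2,-,-] (faults so far: 1)
  step 1: ref 4 -> FAULT, frames=[2,4,-] (faults so far: 2)
  step 2: ref 2 -> HIT, frames=[2,4,-] (faults so far: 2)
  step 3: ref 3 -> FAULT, frames=[2,4,3] (faults so far: 3)
  step 4: ref 1 -> FAULT, evict 2, frames=[1,4,3] (faults so far: 4)
  step 5: ref 1 -> HIT, frames=[1,4,3] (faults so far: 4)
  step 6: ref 2 -> FAULT, evict 4, frames=[1,2,3] (faults so far: 5)
  step 7: ref 2 -> HIT, frames=[1,2,3] (faults so far: 5)
  step 8: ref 2 -> HIT, frames=[1,2,3] (faults so far: 5)
  step 9: ref 2 -> HIT, frames=[1,2,3] (faults so far: 5)
  step 10: ref 4 -> FAULT, evict 3, frames=[1,2,4] (faults so far: 6)
  step 11: ref 2 -> HIT, frames=[1,2,4] (faults so far: 6)
  FIFO total faults: 6
--- LRU ---
  step 0: ref 2 -> FAULT, frames=[2,-,-] (faults so far: 1)
  step 1: ref 4 -> FAULT, frames=[2,4,-] (faults so far: 2)
  step 2: ref 2 -> HIT, frames=[2,4,-] (faults so far: 2)
  step 3: ref 3 -> FAULT, frames=[2,4,3] (faults so far: 3)
  step 4: ref 1 -> FAULT, evict 4, frames=[2,1,3] (faults so far: 4)
  step 5: ref 1 -> HIT, frames=[2,1,3] (faults so far: 4)
  step 6: ref 2 -> HIT, frames=[2,1,3] (faults so far: 4)
  step 7: ref 2 -> HIT, frames=[2,1,3] (faults so far: 4)
  step 8: ref 2 -> HIT, frames=[2,1,3] (faults so far: 4)
  step 9: ref 2 -> HIT, frames=[2,1,3] (faults so far: 4)
  step 10: ref 4 -> FAULT, evict 3, frames=[2,1,4] (faults so far: 5)
  step 11: ref 2 -> HIT, frames=[2,1,4] (faults so far: 5)
  LRU total faults: 5
--- Optimal ---
  step 0: ref 2 -> FAULT, frames=[2,-,-] (faults so far: 1)
  step 1: ref 4 -> FAULT, frames=[2,4,-] (faults so far: 2)
  step 2: ref 2 -> HIT, frames=[2,4,-] (faults so far: 2)
  step 3: ref 3 -> FAULT, frames=[2,4,3] (faults so far: 3)
  step 4: ref 1 -> FAULT, evict 3, frames=[2,4,1] (faults so far: 4)
  step 5: ref 1 -> HIT, frames=[2,4,1] (faults so far: 4)
  step 6: ref 2 -> HIT, frames=[2,4,1] (faults so far: 4)
  step 7: ref 2 -> HIT, frames=[2,4,1] (faults so far: 4)
  step 8: ref 2 -> HIT, frames=[2,4,1] (faults so far: 4)
  step 9: ref 2 -> HIT, frames=[2,4,1] (faults so far: 4)
  step 10: ref 4 -> HIT, frames=[2,4,1] (faults so far: 4)
  step 11: ref 2 -> HIT, frames=[2,4,1] (faults so far: 4)
  Optimal total faults: 4

Answer: 6 5 4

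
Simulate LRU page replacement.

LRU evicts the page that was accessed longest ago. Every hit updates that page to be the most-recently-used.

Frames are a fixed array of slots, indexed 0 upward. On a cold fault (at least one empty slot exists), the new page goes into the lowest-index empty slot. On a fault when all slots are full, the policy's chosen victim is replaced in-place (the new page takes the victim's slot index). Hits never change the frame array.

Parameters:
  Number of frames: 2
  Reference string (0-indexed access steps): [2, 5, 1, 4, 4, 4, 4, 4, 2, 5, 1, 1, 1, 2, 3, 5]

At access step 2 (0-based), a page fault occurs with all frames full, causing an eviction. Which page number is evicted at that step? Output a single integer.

Answer: 2

Derivation:
Step 0: ref 2 -> FAULT, frames=[2,-]
Step 1: ref 5 -> FAULT, frames=[2,5]
Step 2: ref 1 -> FAULT, evict 2, frames=[1,5]
At step 2: evicted page 2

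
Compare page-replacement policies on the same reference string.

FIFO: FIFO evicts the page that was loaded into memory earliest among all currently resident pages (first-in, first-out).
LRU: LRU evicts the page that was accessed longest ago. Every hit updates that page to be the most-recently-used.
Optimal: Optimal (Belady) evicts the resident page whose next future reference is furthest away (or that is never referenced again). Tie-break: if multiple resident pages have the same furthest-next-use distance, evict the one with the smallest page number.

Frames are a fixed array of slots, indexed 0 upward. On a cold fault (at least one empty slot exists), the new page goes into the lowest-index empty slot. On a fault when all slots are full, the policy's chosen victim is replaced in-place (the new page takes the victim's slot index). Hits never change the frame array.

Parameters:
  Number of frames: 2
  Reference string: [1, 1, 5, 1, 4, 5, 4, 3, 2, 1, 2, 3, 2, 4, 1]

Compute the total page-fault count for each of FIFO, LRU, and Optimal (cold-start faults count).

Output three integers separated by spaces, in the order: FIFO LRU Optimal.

Answer: 10 10 9

Derivation:
--- FIFO ---
  step 0: ref 1 -> FAULT, frames=[1,-] (faults so far: 1)
  step 1: ref 1 -> HIT, frames=[1,-] (faults so far: 1)
  step 2: ref 5 -> FAULT, frames=[1,5] (faults so far: 2)
  step 3: ref 1 -> HIT, frames=[1,5] (faults so far: 2)
  step 4: ref 4 -> FAULT, evict 1, frames=[4,5] (faults so far: 3)
  step 5: ref 5 -> HIT, frames=[4,5] (faults so far: 3)
  step 6: ref 4 -> HIT, frames=[4,5] (faults so far: 3)
  step 7: ref 3 -> FAULT, evict 5, frames=[4,3] (faults so far: 4)
  step 8: ref 2 -> FAULT, evict 4, frames=[2,3] (faults so far: 5)
  step 9: ref 1 -> FAULT, evict 3, frames=[2,1] (faults so far: 6)
  step 10: ref 2 -> HIT, frames=[2,1] (faults so far: 6)
  step 11: ref 3 -> FAULT, evict 2, frames=[3,1] (faults so far: 7)
  step 12: ref 2 -> FAULT, evict 1, frames=[3,2] (faults so far: 8)
  step 13: ref 4 -> FAULT, evict 3, frames=[4,2] (faults so far: 9)
  step 14: ref 1 -> FAULT, evict 2, frames=[4,1] (faults so far: 10)
  FIFO total faults: 10
--- LRU ---
  step 0: ref 1 -> FAULT, frames=[1,-] (faults so far: 1)
  step 1: ref 1 -> HIT, frames=[1,-] (faults so far: 1)
  step 2: ref 5 -> FAULT, frames=[1,5] (faults so far: 2)
  step 3: ref 1 -> HIT, frames=[1,5] (faults so far: 2)
  step 4: ref 4 -> FAULT, evict 5, frames=[1,4] (faults so far: 3)
  step 5: ref 5 -> FAULT, evict 1, frames=[5,4] (faults so far: 4)
  step 6: ref 4 -> HIT, frames=[5,4] (faults so far: 4)
  step 7: ref 3 -> FAULT, evict 5, frames=[3,4] (faults so far: 5)
  step 8: ref 2 -> FAULT, evict 4, frames=[3,2] (faults so far: 6)
  step 9: ref 1 -> FAULT, evict 3, frames=[1,2] (faults so far: 7)
  step 10: ref 2 -> HIT, frames=[1,2] (faults so far: 7)
  step 11: ref 3 -> FAULT, evict 1, frames=[3,2] (faults so far: 8)
  step 12: ref 2 -> HIT, frames=[3,2] (faults so far: 8)
  step 13: ref 4 -> FAULT, evict 3, frames=[4,2] (faults so far: 9)
  step 14: ref 1 -> FAULT, evict 2, frames=[4,1] (faults so far: 10)
  LRU total faults: 10
--- Optimal ---
  step 0: ref 1 -> FAULT, frames=[1,-] (faults so far: 1)
  step 1: ref 1 -> HIT, frames=[1,-] (faults so far: 1)
  step 2: ref 5 -> FAULT, frames=[1,5] (faults so far: 2)
  step 3: ref 1 -> HIT, frames=[1,5] (faults so far: 2)
  step 4: ref 4 -> FAULT, evict 1, frames=[4,5] (faults so far: 3)
  step 5: ref 5 -> HIT, frames=[4,5] (faults so far: 3)
  step 6: ref 4 -> HIT, frames=[4,5] (faults so far: 3)
  step 7: ref 3 -> FAULT, evict 5, frames=[4,3] (faults so far: 4)
  step 8: ref 2 -> FAULT, evict 4, frames=[2,3] (faults so far: 5)
  step 9: ref 1 -> FAULT, evict 3, frames=[2,1] (faults so far: 6)
  step 10: ref 2 -> HIT, frames=[2,1] (faults so far: 6)
  step 11: ref 3 -> FAULT, evict 1, frames=[2,3] (faults so far: 7)
  step 12: ref 2 -> HIT, frames=[2,3] (faults so far: 7)
  step 13: ref 4 -> FAULT, evict 2, frames=[4,3] (faults so far: 8)
  step 14: ref 1 -> FAULT, evict 3, frames=[4,1] (faults so far: 9)
  Optimal total faults: 9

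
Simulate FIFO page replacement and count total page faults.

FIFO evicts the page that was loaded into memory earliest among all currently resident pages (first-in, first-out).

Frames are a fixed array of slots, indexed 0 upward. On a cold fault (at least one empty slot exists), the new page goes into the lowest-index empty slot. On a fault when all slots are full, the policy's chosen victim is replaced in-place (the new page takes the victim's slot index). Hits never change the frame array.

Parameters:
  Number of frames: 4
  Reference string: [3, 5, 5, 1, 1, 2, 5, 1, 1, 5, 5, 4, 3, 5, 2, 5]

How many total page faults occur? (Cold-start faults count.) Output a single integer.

Answer: 7

Derivation:
Step 0: ref 3 → FAULT, frames=[3,-,-,-]
Step 1: ref 5 → FAULT, frames=[3,5,-,-]
Step 2: ref 5 → HIT, frames=[3,5,-,-]
Step 3: ref 1 → FAULT, frames=[3,5,1,-]
Step 4: ref 1 → HIT, frames=[3,5,1,-]
Step 5: ref 2 → FAULT, frames=[3,5,1,2]
Step 6: ref 5 → HIT, frames=[3,5,1,2]
Step 7: ref 1 → HIT, frames=[3,5,1,2]
Step 8: ref 1 → HIT, frames=[3,5,1,2]
Step 9: ref 5 → HIT, frames=[3,5,1,2]
Step 10: ref 5 → HIT, frames=[3,5,1,2]
Step 11: ref 4 → FAULT (evict 3), frames=[4,5,1,2]
Step 12: ref 3 → FAULT (evict 5), frames=[4,3,1,2]
Step 13: ref 5 → FAULT (evict 1), frames=[4,3,5,2]
Step 14: ref 2 → HIT, frames=[4,3,5,2]
Step 15: ref 5 → HIT, frames=[4,3,5,2]
Total faults: 7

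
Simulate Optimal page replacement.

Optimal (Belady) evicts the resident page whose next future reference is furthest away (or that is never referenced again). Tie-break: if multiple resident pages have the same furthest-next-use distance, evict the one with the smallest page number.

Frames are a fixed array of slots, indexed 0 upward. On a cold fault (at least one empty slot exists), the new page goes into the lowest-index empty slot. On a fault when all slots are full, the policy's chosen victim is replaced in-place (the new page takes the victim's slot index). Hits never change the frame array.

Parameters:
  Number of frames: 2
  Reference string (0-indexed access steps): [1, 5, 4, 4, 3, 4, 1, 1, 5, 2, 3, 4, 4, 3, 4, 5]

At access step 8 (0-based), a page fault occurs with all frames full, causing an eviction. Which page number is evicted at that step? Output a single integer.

Answer: 1

Derivation:
Step 0: ref 1 -> FAULT, frames=[1,-]
Step 1: ref 5 -> FAULT, frames=[1,5]
Step 2: ref 4 -> FAULT, evict 5, frames=[1,4]
Step 3: ref 4 -> HIT, frames=[1,4]
Step 4: ref 3 -> FAULT, evict 1, frames=[3,4]
Step 5: ref 4 -> HIT, frames=[3,4]
Step 6: ref 1 -> FAULT, evict 4, frames=[3,1]
Step 7: ref 1 -> HIT, frames=[3,1]
Step 8: ref 5 -> FAULT, evict 1, frames=[3,5]
At step 8: evicted page 1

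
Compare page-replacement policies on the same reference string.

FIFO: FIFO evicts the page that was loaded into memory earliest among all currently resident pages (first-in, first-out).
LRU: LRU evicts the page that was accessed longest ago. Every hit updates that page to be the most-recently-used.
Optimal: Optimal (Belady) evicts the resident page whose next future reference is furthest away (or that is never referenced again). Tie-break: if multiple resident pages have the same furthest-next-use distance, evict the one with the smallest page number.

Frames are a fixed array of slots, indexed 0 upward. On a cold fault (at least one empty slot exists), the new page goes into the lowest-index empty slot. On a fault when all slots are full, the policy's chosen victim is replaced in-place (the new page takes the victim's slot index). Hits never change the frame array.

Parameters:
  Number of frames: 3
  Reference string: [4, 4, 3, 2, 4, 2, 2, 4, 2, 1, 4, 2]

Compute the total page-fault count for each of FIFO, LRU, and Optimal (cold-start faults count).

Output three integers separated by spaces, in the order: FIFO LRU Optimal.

--- FIFO ---
  step 0: ref 4 -> FAULT, frames=[4,-,-] (faults so far: 1)
  step 1: ref 4 -> HIT, frames=[4,-,-] (faults so far: 1)
  step 2: ref 3 -> FAULT, frames=[4,3,-] (faults so far: 2)
  step 3: ref 2 -> FAULT, frames=[4,3,2] (faults so far: 3)
  step 4: ref 4 -> HIT, frames=[4,3,2] (faults so far: 3)
  step 5: ref 2 -> HIT, frames=[4,3,2] (faults so far: 3)
  step 6: ref 2 -> HIT, frames=[4,3,2] (faults so far: 3)
  step 7: ref 4 -> HIT, frames=[4,3,2] (faults so far: 3)
  step 8: ref 2 -> HIT, frames=[4,3,2] (faults so far: 3)
  step 9: ref 1 -> FAULT, evict 4, frames=[1,3,2] (faults so far: 4)
  step 10: ref 4 -> FAULT, evict 3, frames=[1,4,2] (faults so far: 5)
  step 11: ref 2 -> HIT, frames=[1,4,2] (faults so far: 5)
  FIFO total faults: 5
--- LRU ---
  step 0: ref 4 -> FAULT, frames=[4,-,-] (faults so far: 1)
  step 1: ref 4 -> HIT, frames=[4,-,-] (faults so far: 1)
  step 2: ref 3 -> FAULT, frames=[4,3,-] (faults so far: 2)
  step 3: ref 2 -> FAULT, frames=[4,3,2] (faults so far: 3)
  step 4: ref 4 -> HIT, frames=[4,3,2] (faults so far: 3)
  step 5: ref 2 -> HIT, frames=[4,3,2] (faults so far: 3)
  step 6: ref 2 -> HIT, frames=[4,3,2] (faults so far: 3)
  step 7: ref 4 -> HIT, frames=[4,3,2] (faults so far: 3)
  step 8: ref 2 -> HIT, frames=[4,3,2] (faults so far: 3)
  step 9: ref 1 -> FAULT, evict 3, frames=[4,1,2] (faults so far: 4)
  step 10: ref 4 -> HIT, frames=[4,1,2] (faults so far: 4)
  step 11: ref 2 -> HIT, frames=[4,1,2] (faults so far: 4)
  LRU total faults: 4
--- Optimal ---
  step 0: ref 4 -> FAULT, frames=[4,-,-] (faults so far: 1)
  step 1: ref 4 -> HIT, frames=[4,-,-] (faults so far: 1)
  step 2: ref 3 -> FAULT, frames=[4,3,-] (faults so far: 2)
  step 3: ref 2 -> FAULT, frames=[4,3,2] (faults so far: 3)
  step 4: ref 4 -> HIT, frames=[4,3,2] (faults so far: 3)
  step 5: ref 2 -> HIT, frames=[4,3,2] (faults so far: 3)
  step 6: ref 2 -> HIT, frames=[4,3,2] (faults so far: 3)
  step 7: ref 4 -> HIT, frames=[4,3,2] (faults so far: 3)
  step 8: ref 2 -> HIT, frames=[4,3,2] (faults so far: 3)
  step 9: ref 1 -> FAULT, evict 3, frames=[4,1,2] (faults so far: 4)
  step 10: ref 4 -> HIT, frames=[4,1,2] (faults so far: 4)
  step 11: ref 2 -> HIT, frames=[4,1,2] (faults so far: 4)
  Optimal total faults: 4

Answer: 5 4 4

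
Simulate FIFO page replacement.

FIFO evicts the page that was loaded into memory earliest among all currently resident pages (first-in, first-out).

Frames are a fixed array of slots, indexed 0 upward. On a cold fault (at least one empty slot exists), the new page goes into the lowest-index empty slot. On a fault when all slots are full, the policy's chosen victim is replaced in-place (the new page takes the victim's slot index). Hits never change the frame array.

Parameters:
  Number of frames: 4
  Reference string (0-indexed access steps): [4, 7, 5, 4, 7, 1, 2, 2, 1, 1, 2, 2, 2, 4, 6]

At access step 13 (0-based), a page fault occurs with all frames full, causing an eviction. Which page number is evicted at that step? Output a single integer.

Step 0: ref 4 -> FAULT, frames=[4,-,-,-]
Step 1: ref 7 -> FAULT, frames=[4,7,-,-]
Step 2: ref 5 -> FAULT, frames=[4,7,5,-]
Step 3: ref 4 -> HIT, frames=[4,7,5,-]
Step 4: ref 7 -> HIT, frames=[4,7,5,-]
Step 5: ref 1 -> FAULT, frames=[4,7,5,1]
Step 6: ref 2 -> FAULT, evict 4, frames=[2,7,5,1]
Step 7: ref 2 -> HIT, frames=[2,7,5,1]
Step 8: ref 1 -> HIT, frames=[2,7,5,1]
Step 9: ref 1 -> HIT, frames=[2,7,5,1]
Step 10: ref 2 -> HIT, frames=[2,7,5,1]
Step 11: ref 2 -> HIT, frames=[2,7,5,1]
Step 12: ref 2 -> HIT, frames=[2,7,5,1]
Step 13: ref 4 -> FAULT, evict 7, frames=[2,4,5,1]
At step 13: evicted page 7

Answer: 7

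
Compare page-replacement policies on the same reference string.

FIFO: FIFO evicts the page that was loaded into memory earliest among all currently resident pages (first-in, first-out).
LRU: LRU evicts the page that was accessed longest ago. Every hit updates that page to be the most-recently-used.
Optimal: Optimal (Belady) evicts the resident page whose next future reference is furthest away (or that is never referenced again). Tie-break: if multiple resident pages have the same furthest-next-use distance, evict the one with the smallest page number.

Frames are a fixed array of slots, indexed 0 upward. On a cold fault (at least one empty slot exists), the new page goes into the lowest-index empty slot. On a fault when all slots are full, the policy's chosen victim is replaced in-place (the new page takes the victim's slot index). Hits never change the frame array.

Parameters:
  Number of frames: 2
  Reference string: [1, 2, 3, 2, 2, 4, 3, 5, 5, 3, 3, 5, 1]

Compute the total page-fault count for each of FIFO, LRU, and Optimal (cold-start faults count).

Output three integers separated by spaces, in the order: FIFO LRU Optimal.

Answer: 7 7 6

Derivation:
--- FIFO ---
  step 0: ref 1 -> FAULT, frames=[1,-] (faults so far: 1)
  step 1: ref 2 -> FAULT, frames=[1,2] (faults so far: 2)
  step 2: ref 3 -> FAULT, evict 1, frames=[3,2] (faults so far: 3)
  step 3: ref 2 -> HIT, frames=[3,2] (faults so far: 3)
  step 4: ref 2 -> HIT, frames=[3,2] (faults so far: 3)
  step 5: ref 4 -> FAULT, evict 2, frames=[3,4] (faults so far: 4)
  step 6: ref 3 -> HIT, frames=[3,4] (faults so far: 4)
  step 7: ref 5 -> FAULT, evict 3, frames=[5,4] (faults so far: 5)
  step 8: ref 5 -> HIT, frames=[5,4] (faults so far: 5)
  step 9: ref 3 -> FAULT, evict 4, frames=[5,3] (faults so far: 6)
  step 10: ref 3 -> HIT, frames=[5,3] (faults so far: 6)
  step 11: ref 5 -> HIT, frames=[5,3] (faults so far: 6)
  step 12: ref 1 -> FAULT, evict 5, frames=[1,3] (faults so far: 7)
  FIFO total faults: 7
--- LRU ---
  step 0: ref 1 -> FAULT, frames=[1,-] (faults so far: 1)
  step 1: ref 2 -> FAULT, frames=[1,2] (faults so far: 2)
  step 2: ref 3 -> FAULT, evict 1, frames=[3,2] (faults so far: 3)
  step 3: ref 2 -> HIT, frames=[3,2] (faults so far: 3)
  step 4: ref 2 -> HIT, frames=[3,2] (faults so far: 3)
  step 5: ref 4 -> FAULT, evict 3, frames=[4,2] (faults so far: 4)
  step 6: ref 3 -> FAULT, evict 2, frames=[4,3] (faults so far: 5)
  step 7: ref 5 -> FAULT, evict 4, frames=[5,3] (faults so far: 6)
  step 8: ref 5 -> HIT, frames=[5,3] (faults so far: 6)
  step 9: ref 3 -> HIT, frames=[5,3] (faults so far: 6)
  step 10: ref 3 -> HIT, frames=[5,3] (faults so far: 6)
  step 11: ref 5 -> HIT, frames=[5,3] (faults so far: 6)
  step 12: ref 1 -> FAULT, evict 3, frames=[5,1] (faults so far: 7)
  LRU total faults: 7
--- Optimal ---
  step 0: ref 1 -> FAULT, frames=[1,-] (faults so far: 1)
  step 1: ref 2 -> FAULT, frames=[1,2] (faults so far: 2)
  step 2: ref 3 -> FAULT, evict 1, frames=[3,2] (faults so far: 3)
  step 3: ref 2 -> HIT, frames=[3,2] (faults so far: 3)
  step 4: ref 2 -> HIT, frames=[3,2] (faults so far: 3)
  step 5: ref 4 -> FAULT, evict 2, frames=[3,4] (faults so far: 4)
  step 6: ref 3 -> HIT, frames=[3,4] (faults so far: 4)
  step 7: ref 5 -> FAULT, evict 4, frames=[3,5] (faults so far: 5)
  step 8: ref 5 -> HIT, frames=[3,5] (faults so far: 5)
  step 9: ref 3 -> HIT, frames=[3,5] (faults so far: 5)
  step 10: ref 3 -> HIT, frames=[3,5] (faults so far: 5)
  step 11: ref 5 -> HIT, frames=[3,5] (faults so far: 5)
  step 12: ref 1 -> FAULT, evict 3, frames=[1,5] (faults so far: 6)
  Optimal total faults: 6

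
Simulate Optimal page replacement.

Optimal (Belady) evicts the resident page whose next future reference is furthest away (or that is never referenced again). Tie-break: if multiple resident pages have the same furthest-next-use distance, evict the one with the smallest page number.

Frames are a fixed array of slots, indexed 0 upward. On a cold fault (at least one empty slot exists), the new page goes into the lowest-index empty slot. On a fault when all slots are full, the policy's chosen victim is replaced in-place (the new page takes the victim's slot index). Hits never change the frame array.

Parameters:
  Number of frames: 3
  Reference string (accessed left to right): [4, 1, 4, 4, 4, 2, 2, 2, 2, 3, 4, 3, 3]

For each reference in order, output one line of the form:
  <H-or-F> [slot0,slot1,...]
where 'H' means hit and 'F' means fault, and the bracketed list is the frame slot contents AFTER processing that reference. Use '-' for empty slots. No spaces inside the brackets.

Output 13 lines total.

F [4,-,-]
F [4,1,-]
H [4,1,-]
H [4,1,-]
H [4,1,-]
F [4,1,2]
H [4,1,2]
H [4,1,2]
H [4,1,2]
F [4,3,2]
H [4,3,2]
H [4,3,2]
H [4,3,2]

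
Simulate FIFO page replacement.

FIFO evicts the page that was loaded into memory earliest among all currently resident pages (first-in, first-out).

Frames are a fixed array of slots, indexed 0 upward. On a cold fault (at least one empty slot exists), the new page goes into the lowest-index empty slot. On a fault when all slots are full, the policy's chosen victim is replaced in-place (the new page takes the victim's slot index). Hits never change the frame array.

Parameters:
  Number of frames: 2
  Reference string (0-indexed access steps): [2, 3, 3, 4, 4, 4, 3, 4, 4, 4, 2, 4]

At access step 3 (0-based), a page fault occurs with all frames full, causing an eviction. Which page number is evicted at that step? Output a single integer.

Answer: 2

Derivation:
Step 0: ref 2 -> FAULT, frames=[2,-]
Step 1: ref 3 -> FAULT, frames=[2,3]
Step 2: ref 3 -> HIT, frames=[2,3]
Step 3: ref 4 -> FAULT, evict 2, frames=[4,3]
At step 3: evicted page 2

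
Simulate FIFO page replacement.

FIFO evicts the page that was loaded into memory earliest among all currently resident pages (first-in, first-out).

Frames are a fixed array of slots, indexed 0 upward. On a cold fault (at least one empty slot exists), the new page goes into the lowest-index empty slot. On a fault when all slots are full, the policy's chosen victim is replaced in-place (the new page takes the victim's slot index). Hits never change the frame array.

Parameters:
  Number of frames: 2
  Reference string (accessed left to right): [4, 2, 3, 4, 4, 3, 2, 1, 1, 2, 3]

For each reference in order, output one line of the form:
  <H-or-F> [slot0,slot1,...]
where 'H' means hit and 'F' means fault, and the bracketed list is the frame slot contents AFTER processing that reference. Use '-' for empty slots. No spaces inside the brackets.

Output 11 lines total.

F [4,-]
F [4,2]
F [3,2]
F [3,4]
H [3,4]
H [3,4]
F [2,4]
F [2,1]
H [2,1]
H [2,1]
F [3,1]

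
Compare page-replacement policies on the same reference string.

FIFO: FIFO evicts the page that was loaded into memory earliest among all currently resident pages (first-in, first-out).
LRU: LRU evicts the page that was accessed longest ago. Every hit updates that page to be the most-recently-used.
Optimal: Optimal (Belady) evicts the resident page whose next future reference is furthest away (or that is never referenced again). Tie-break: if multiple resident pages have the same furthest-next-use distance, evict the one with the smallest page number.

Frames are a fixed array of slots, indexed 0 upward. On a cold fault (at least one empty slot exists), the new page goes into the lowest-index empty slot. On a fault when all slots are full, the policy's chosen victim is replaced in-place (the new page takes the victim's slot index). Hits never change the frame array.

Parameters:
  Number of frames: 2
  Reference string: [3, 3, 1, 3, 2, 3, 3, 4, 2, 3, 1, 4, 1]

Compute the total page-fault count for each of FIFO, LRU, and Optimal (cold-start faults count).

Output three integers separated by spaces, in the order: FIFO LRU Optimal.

Answer: 9 8 6

Derivation:
--- FIFO ---
  step 0: ref 3 -> FAULT, frames=[3,-] (faults so far: 1)
  step 1: ref 3 -> HIT, frames=[3,-] (faults so far: 1)
  step 2: ref 1 -> FAULT, frames=[3,1] (faults so far: 2)
  step 3: ref 3 -> HIT, frames=[3,1] (faults so far: 2)
  step 4: ref 2 -> FAULT, evict 3, frames=[2,1] (faults so far: 3)
  step 5: ref 3 -> FAULT, evict 1, frames=[2,3] (faults so far: 4)
  step 6: ref 3 -> HIT, frames=[2,3] (faults so far: 4)
  step 7: ref 4 -> FAULT, evict 2, frames=[4,3] (faults so far: 5)
  step 8: ref 2 -> FAULT, evict 3, frames=[4,2] (faults so far: 6)
  step 9: ref 3 -> FAULT, evict 4, frames=[3,2] (faults so far: 7)
  step 10: ref 1 -> FAULT, evict 2, frames=[3,1] (faults so far: 8)
  step 11: ref 4 -> FAULT, evict 3, frames=[4,1] (faults so far: 9)
  step 12: ref 1 -> HIT, frames=[4,1] (faults so far: 9)
  FIFO total faults: 9
--- LRU ---
  step 0: ref 3 -> FAULT, frames=[3,-] (faults so far: 1)
  step 1: ref 3 -> HIT, frames=[3,-] (faults so far: 1)
  step 2: ref 1 -> FAULT, frames=[3,1] (faults so far: 2)
  step 3: ref 3 -> HIT, frames=[3,1] (faults so far: 2)
  step 4: ref 2 -> FAULT, evict 1, frames=[3,2] (faults so far: 3)
  step 5: ref 3 -> HIT, frames=[3,2] (faults so far: 3)
  step 6: ref 3 -> HIT, frames=[3,2] (faults so far: 3)
  step 7: ref 4 -> FAULT, evict 2, frames=[3,4] (faults so far: 4)
  step 8: ref 2 -> FAULT, evict 3, frames=[2,4] (faults so far: 5)
  step 9: ref 3 -> FAULT, evict 4, frames=[2,3] (faults so far: 6)
  step 10: ref 1 -> FAULT, evict 2, frames=[1,3] (faults so far: 7)
  step 11: ref 4 -> FAULT, evict 3, frames=[1,4] (faults so far: 8)
  step 12: ref 1 -> HIT, frames=[1,4] (faults so far: 8)
  LRU total faults: 8
--- Optimal ---
  step 0: ref 3 -> FAULT, frames=[3,-] (faults so far: 1)
  step 1: ref 3 -> HIT, frames=[3,-] (faults so far: 1)
  step 2: ref 1 -> FAULT, frames=[3,1] (faults so far: 2)
  step 3: ref 3 -> HIT, frames=[3,1] (faults so far: 2)
  step 4: ref 2 -> FAULT, evict 1, frames=[3,2] (faults so far: 3)
  step 5: ref 3 -> HIT, frames=[3,2] (faults so far: 3)
  step 6: ref 3 -> HIT, frames=[3,2] (faults so far: 3)
  step 7: ref 4 -> FAULT, evict 3, frames=[4,2] (faults so far: 4)
  step 8: ref 2 -> HIT, frames=[4,2] (faults so far: 4)
  step 9: ref 3 -> FAULT, evict 2, frames=[4,3] (faults so far: 5)
  step 10: ref 1 -> FAULT, evict 3, frames=[4,1] (faults so far: 6)
  step 11: ref 4 -> HIT, frames=[4,1] (faults so far: 6)
  step 12: ref 1 -> HIT, frames=[4,1] (faults so far: 6)
  Optimal total faults: 6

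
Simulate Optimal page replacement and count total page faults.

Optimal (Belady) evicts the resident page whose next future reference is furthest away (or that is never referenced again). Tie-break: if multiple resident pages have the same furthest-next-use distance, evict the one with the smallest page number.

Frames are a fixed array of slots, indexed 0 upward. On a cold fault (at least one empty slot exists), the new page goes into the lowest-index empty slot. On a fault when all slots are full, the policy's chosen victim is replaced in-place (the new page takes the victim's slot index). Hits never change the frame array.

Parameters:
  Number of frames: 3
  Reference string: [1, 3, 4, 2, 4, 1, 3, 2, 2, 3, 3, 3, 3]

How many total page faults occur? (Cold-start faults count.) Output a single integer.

Step 0: ref 1 → FAULT, frames=[1,-,-]
Step 1: ref 3 → FAULT, frames=[1,3,-]
Step 2: ref 4 → FAULT, frames=[1,3,4]
Step 3: ref 2 → FAULT (evict 3), frames=[1,2,4]
Step 4: ref 4 → HIT, frames=[1,2,4]
Step 5: ref 1 → HIT, frames=[1,2,4]
Step 6: ref 3 → FAULT (evict 1), frames=[3,2,4]
Step 7: ref 2 → HIT, frames=[3,2,4]
Step 8: ref 2 → HIT, frames=[3,2,4]
Step 9: ref 3 → HIT, frames=[3,2,4]
Step 10: ref 3 → HIT, frames=[3,2,4]
Step 11: ref 3 → HIT, frames=[3,2,4]
Step 12: ref 3 → HIT, frames=[3,2,4]
Total faults: 5

Answer: 5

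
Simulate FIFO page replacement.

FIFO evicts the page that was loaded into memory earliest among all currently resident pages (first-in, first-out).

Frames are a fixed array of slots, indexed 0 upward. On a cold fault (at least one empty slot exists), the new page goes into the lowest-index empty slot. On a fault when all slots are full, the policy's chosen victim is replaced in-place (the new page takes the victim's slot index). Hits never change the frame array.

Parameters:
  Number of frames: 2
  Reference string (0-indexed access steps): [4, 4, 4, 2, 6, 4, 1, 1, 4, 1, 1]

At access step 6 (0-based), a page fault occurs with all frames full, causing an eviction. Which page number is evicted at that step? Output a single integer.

Answer: 6

Derivation:
Step 0: ref 4 -> FAULT, frames=[4,-]
Step 1: ref 4 -> HIT, frames=[4,-]
Step 2: ref 4 -> HIT, frames=[4,-]
Step 3: ref 2 -> FAULT, frames=[4,2]
Step 4: ref 6 -> FAULT, evict 4, frames=[6,2]
Step 5: ref 4 -> FAULT, evict 2, frames=[6,4]
Step 6: ref 1 -> FAULT, evict 6, frames=[1,4]
At step 6: evicted page 6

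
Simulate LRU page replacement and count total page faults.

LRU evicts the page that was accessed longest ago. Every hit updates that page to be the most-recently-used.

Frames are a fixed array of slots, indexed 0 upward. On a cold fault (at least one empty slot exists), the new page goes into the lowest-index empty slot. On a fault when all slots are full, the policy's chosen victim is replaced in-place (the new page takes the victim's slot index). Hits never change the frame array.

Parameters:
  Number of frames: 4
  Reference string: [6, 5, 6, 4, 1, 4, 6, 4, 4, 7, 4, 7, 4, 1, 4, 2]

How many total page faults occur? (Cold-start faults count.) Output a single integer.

Answer: 6

Derivation:
Step 0: ref 6 → FAULT, frames=[6,-,-,-]
Step 1: ref 5 → FAULT, frames=[6,5,-,-]
Step 2: ref 6 → HIT, frames=[6,5,-,-]
Step 3: ref 4 → FAULT, frames=[6,5,4,-]
Step 4: ref 1 → FAULT, frames=[6,5,4,1]
Step 5: ref 4 → HIT, frames=[6,5,4,1]
Step 6: ref 6 → HIT, frames=[6,5,4,1]
Step 7: ref 4 → HIT, frames=[6,5,4,1]
Step 8: ref 4 → HIT, frames=[6,5,4,1]
Step 9: ref 7 → FAULT (evict 5), frames=[6,7,4,1]
Step 10: ref 4 → HIT, frames=[6,7,4,1]
Step 11: ref 7 → HIT, frames=[6,7,4,1]
Step 12: ref 4 → HIT, frames=[6,7,4,1]
Step 13: ref 1 → HIT, frames=[6,7,4,1]
Step 14: ref 4 → HIT, frames=[6,7,4,1]
Step 15: ref 2 → FAULT (evict 6), frames=[2,7,4,1]
Total faults: 6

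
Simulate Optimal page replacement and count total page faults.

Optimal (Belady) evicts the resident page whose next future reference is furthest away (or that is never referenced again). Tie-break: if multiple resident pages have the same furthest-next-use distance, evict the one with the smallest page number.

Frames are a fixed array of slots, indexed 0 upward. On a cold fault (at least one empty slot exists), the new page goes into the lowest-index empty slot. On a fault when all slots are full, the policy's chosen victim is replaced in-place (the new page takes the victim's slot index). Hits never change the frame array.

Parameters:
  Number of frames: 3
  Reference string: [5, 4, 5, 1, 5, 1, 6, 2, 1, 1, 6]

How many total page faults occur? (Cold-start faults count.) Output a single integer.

Answer: 5

Derivation:
Step 0: ref 5 → FAULT, frames=[5,-,-]
Step 1: ref 4 → FAULT, frames=[5,4,-]
Step 2: ref 5 → HIT, frames=[5,4,-]
Step 3: ref 1 → FAULT, frames=[5,4,1]
Step 4: ref 5 → HIT, frames=[5,4,1]
Step 5: ref 1 → HIT, frames=[5,4,1]
Step 6: ref 6 → FAULT (evict 4), frames=[5,6,1]
Step 7: ref 2 → FAULT (evict 5), frames=[2,6,1]
Step 8: ref 1 → HIT, frames=[2,6,1]
Step 9: ref 1 → HIT, frames=[2,6,1]
Step 10: ref 6 → HIT, frames=[2,6,1]
Total faults: 5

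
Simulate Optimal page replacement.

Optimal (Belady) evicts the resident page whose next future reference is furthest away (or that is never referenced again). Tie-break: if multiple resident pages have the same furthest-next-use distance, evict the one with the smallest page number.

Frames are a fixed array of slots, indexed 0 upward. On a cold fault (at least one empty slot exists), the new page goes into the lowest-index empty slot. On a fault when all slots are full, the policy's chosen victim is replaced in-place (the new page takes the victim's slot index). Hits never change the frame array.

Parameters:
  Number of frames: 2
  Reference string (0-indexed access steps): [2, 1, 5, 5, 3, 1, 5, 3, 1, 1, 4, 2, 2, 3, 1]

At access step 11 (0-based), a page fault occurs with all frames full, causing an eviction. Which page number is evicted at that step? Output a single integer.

Step 0: ref 2 -> FAULT, frames=[2,-]
Step 1: ref 1 -> FAULT, frames=[2,1]
Step 2: ref 5 -> FAULT, evict 2, frames=[5,1]
Step 3: ref 5 -> HIT, frames=[5,1]
Step 4: ref 3 -> FAULT, evict 5, frames=[3,1]
Step 5: ref 1 -> HIT, frames=[3,1]
Step 6: ref 5 -> FAULT, evict 1, frames=[3,5]
Step 7: ref 3 -> HIT, frames=[3,5]
Step 8: ref 1 -> FAULT, evict 5, frames=[3,1]
Step 9: ref 1 -> HIT, frames=[3,1]
Step 10: ref 4 -> FAULT, evict 1, frames=[3,4]
Step 11: ref 2 -> FAULT, evict 4, frames=[3,2]
At step 11: evicted page 4

Answer: 4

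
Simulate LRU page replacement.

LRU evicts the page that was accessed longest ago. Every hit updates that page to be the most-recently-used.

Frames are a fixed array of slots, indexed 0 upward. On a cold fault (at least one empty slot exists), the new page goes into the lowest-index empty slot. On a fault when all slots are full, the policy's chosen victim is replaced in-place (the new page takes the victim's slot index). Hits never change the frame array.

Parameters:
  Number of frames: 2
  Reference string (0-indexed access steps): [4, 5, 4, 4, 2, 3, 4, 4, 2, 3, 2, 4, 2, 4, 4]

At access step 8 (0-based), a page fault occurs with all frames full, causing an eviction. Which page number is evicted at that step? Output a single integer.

Step 0: ref 4 -> FAULT, frames=[4,-]
Step 1: ref 5 -> FAULT, frames=[4,5]
Step 2: ref 4 -> HIT, frames=[4,5]
Step 3: ref 4 -> HIT, frames=[4,5]
Step 4: ref 2 -> FAULT, evict 5, frames=[4,2]
Step 5: ref 3 -> FAULT, evict 4, frames=[3,2]
Step 6: ref 4 -> FAULT, evict 2, frames=[3,4]
Step 7: ref 4 -> HIT, frames=[3,4]
Step 8: ref 2 -> FAULT, evict 3, frames=[2,4]
At step 8: evicted page 3

Answer: 3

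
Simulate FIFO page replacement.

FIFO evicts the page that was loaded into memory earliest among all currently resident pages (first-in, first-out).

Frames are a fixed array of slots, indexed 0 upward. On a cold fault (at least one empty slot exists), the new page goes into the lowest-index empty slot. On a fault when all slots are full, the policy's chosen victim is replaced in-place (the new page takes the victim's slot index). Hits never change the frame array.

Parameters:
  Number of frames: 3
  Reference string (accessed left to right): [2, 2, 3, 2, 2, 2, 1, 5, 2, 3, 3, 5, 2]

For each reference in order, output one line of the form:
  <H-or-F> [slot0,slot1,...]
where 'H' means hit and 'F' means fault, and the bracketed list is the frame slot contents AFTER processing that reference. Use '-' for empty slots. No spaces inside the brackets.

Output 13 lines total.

F [2,-,-]
H [2,-,-]
F [2,3,-]
H [2,3,-]
H [2,3,-]
H [2,3,-]
F [2,3,1]
F [5,3,1]
F [5,2,1]
F [5,2,3]
H [5,2,3]
H [5,2,3]
H [5,2,3]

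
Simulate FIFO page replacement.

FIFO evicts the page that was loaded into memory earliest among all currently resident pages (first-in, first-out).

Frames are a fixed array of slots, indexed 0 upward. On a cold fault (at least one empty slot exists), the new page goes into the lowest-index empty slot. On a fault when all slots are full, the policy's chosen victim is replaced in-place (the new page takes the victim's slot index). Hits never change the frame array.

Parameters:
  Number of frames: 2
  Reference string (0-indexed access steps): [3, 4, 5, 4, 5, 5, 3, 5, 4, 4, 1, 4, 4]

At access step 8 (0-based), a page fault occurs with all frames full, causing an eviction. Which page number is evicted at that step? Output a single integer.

Step 0: ref 3 -> FAULT, frames=[3,-]
Step 1: ref 4 -> FAULT, frames=[3,4]
Step 2: ref 5 -> FAULT, evict 3, frames=[5,4]
Step 3: ref 4 -> HIT, frames=[5,4]
Step 4: ref 5 -> HIT, frames=[5,4]
Step 5: ref 5 -> HIT, frames=[5,4]
Step 6: ref 3 -> FAULT, evict 4, frames=[5,3]
Step 7: ref 5 -> HIT, frames=[5,3]
Step 8: ref 4 -> FAULT, evict 5, frames=[4,3]
At step 8: evicted page 5

Answer: 5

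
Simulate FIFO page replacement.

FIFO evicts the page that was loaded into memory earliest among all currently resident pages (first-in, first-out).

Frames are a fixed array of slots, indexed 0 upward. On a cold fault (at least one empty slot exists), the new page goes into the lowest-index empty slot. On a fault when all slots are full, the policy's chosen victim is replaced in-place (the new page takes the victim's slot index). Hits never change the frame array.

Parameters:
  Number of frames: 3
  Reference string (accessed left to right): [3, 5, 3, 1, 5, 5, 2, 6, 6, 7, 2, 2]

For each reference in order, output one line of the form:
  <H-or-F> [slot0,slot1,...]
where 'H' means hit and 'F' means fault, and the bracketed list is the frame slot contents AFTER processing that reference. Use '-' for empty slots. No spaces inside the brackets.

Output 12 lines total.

F [3,-,-]
F [3,5,-]
H [3,5,-]
F [3,5,1]
H [3,5,1]
H [3,5,1]
F [2,5,1]
F [2,6,1]
H [2,6,1]
F [2,6,7]
H [2,6,7]
H [2,6,7]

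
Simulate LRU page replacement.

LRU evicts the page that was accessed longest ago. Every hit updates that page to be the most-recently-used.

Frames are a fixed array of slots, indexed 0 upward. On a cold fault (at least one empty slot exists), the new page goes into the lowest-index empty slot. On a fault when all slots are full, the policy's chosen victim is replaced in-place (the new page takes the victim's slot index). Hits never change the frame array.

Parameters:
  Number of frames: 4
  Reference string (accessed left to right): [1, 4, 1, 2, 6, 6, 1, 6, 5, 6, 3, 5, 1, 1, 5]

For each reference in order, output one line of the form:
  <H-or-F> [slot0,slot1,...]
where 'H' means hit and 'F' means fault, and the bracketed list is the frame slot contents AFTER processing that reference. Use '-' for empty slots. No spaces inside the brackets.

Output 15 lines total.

F [1,-,-,-]
F [1,4,-,-]
H [1,4,-,-]
F [1,4,2,-]
F [1,4,2,6]
H [1,4,2,6]
H [1,4,2,6]
H [1,4,2,6]
F [1,5,2,6]
H [1,5,2,6]
F [1,5,3,6]
H [1,5,3,6]
H [1,5,3,6]
H [1,5,3,6]
H [1,5,3,6]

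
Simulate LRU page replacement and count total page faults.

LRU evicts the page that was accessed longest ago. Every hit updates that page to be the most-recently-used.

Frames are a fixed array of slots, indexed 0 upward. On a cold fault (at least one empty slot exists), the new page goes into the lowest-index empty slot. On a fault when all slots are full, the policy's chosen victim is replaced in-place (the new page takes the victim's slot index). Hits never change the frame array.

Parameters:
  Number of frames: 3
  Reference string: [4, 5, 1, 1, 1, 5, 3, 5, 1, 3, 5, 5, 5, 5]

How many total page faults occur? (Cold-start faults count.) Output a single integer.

Answer: 4

Derivation:
Step 0: ref 4 → FAULT, frames=[4,-,-]
Step 1: ref 5 → FAULT, frames=[4,5,-]
Step 2: ref 1 → FAULT, frames=[4,5,1]
Step 3: ref 1 → HIT, frames=[4,5,1]
Step 4: ref 1 → HIT, frames=[4,5,1]
Step 5: ref 5 → HIT, frames=[4,5,1]
Step 6: ref 3 → FAULT (evict 4), frames=[3,5,1]
Step 7: ref 5 → HIT, frames=[3,5,1]
Step 8: ref 1 → HIT, frames=[3,5,1]
Step 9: ref 3 → HIT, frames=[3,5,1]
Step 10: ref 5 → HIT, frames=[3,5,1]
Step 11: ref 5 → HIT, frames=[3,5,1]
Step 12: ref 5 → HIT, frames=[3,5,1]
Step 13: ref 5 → HIT, frames=[3,5,1]
Total faults: 4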